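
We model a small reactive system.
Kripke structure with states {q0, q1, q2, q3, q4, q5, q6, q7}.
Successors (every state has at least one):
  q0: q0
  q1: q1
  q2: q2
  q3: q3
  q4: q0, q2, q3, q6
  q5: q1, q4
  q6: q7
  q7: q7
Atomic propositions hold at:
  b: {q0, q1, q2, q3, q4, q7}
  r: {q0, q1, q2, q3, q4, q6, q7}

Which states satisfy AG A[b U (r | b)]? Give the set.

{q0, q1, q2, q3, q4, q6, q7}

Sat(r | b) = {q0, q1, q2, q3, q4, q6, q7}
A[b U (r | b)]: least fixpoint, start Z0 = Sat((r | b)) = {q0, q1, q2, q3, q4, q6, q7}, add states in Sat(b) with every successor in Z. Already a fixed point.
Sat(A[b U (r | b)]) = {q0, q1, q2, q3, q4, q6, q7}
AG A[b U (r | b)]: greatest fixpoint, start Z0 = {q0, q1, q2, q3, q4, q6, q7}, keep only states in Sat with every successor in Z. Already a fixed point.
Sat(AG A[b U (r | b)]) = {q0, q1, q2, q3, q4, q6, q7}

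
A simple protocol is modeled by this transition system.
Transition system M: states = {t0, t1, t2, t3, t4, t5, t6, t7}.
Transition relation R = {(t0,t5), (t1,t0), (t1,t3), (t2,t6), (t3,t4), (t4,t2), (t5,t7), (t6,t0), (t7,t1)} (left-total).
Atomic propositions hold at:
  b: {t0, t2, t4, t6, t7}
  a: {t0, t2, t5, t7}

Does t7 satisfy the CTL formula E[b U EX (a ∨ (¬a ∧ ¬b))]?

Sat(¬a) = {t1, t3, t4, t6}
Sat(¬b) = {t1, t3, t5}
Sat(¬a ∧ ¬b) = {t1, t3}
Sat(a ∨ (¬a ∧ ¬b)) = {t0, t1, t2, t3, t5, t7}
Sat(EX (a ∨ (¬a ∧ ¬b))) = {s : some successor in {t0, t1, t2, t3, t5, t7}} = {t0, t1, t4, t5, t6, t7}
E[b U EX (a ∨ (¬a ∧ ¬b))]: least fixpoint, start Z0 = Sat(EX (a ∨ (¬a ∧ ¬b))) = {t0, t1, t4, t5, t6, t7}, add states in Sat(b) with some successor in Z. Z1 = {t0, t1, t2, t4, t5, t6, t7}; fixed.
Sat(E[b U EX (a ∨ (¬a ∧ ¬b))]) = {t0, t1, t2, t4, t5, t6, t7}
t7 ∈ Sat(E[b U EX (a ∨ (¬a ∧ ¬b))]) = {t0, t1, t2, t4, t5, t6, t7}, so the formula holds at t7.

Yes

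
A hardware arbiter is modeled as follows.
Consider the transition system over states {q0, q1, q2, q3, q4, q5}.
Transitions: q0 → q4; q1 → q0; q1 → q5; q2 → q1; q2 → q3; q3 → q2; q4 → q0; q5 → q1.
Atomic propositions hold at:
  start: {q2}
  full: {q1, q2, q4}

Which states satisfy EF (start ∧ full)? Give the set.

Sat(start ∧ full) = {q2}
EF (start ∧ full): least fixpoint, start Z0 = {q2}, add states with some successor in Z. Z1 = {q2, q3}; fixed.
Sat(EF (start ∧ full)) = {q2, q3}

{q2, q3}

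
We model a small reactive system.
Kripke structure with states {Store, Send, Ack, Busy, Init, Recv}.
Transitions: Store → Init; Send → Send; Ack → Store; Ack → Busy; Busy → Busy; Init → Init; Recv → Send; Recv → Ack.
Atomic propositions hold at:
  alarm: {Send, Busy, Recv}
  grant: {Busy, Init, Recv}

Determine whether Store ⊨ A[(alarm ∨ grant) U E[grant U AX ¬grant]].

No

Sat(alarm ∨ grant) = {Send, Busy, Init, Recv}
Sat(¬grant) = {Store, Send, Ack}
Sat(AX ¬grant) = {s : every successor in {Store, Send, Ack}} = {Send, Recv}
E[grant U AX ¬grant]: least fixpoint, start Z0 = Sat(AX ¬grant) = {Send, Recv}, add states in Sat(grant) with some successor in Z. Already a fixed point.
Sat(E[grant U AX ¬grant]) = {Send, Recv}
A[(alarm ∨ grant) U E[grant U AX ¬grant]]: least fixpoint, start Z0 = Sat(E[grant U AX ¬grant]) = {Send, Recv}, add states in Sat(alarm ∨ grant) with every successor in Z. Already a fixed point.
Sat(A[(alarm ∨ grant) U E[grant U AX ¬grant]]) = {Send, Recv}
Store ∉ Sat(A[(alarm ∨ grant) U E[grant U AX ¬grant]]) = {Send, Recv}, so the formula does not hold at Store.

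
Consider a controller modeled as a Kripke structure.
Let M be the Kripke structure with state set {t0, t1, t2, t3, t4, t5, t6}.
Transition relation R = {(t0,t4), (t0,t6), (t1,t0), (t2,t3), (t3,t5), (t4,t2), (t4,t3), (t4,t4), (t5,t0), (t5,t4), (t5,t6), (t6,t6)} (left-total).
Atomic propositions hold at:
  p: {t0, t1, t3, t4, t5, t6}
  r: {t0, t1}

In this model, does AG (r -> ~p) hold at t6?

Sat(~p) = {t2}
Sat(r -> ~p) = {t2, t3, t4, t5, t6}
AG (r -> ~p): greatest fixpoint, start Z0 = {t2, t3, t4, t5, t6}, keep only states in Sat with every successor in Z. Z1 = {t2, t3, t4, t6}; Z2 = {t2, t4, t6}; Z3 = {t6}; fixed.
Sat(AG (r -> ~p)) = {t6}
t6 ∈ Sat(AG (r -> ~p)) = {t6}, so the formula holds at t6.

Yes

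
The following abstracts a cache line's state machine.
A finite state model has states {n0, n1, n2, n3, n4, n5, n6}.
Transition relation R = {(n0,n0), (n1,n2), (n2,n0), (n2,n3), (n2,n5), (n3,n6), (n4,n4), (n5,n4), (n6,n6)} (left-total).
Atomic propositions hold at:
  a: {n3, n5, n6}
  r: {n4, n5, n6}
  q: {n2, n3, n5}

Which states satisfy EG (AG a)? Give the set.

{n3, n6}

AG a: greatest fixpoint, start Z0 = {n3, n5, n6}, keep only states in Sat with every successor in Z. Z1 = {n3, n6}; fixed.
Sat(AG a) = {n3, n6}
EG (AG a): greatest fixpoint, start Z0 = {n3, n6}, keep only states in Sat with some successor in Z. Already a fixed point.
Sat(EG (AG a)) = {n3, n6}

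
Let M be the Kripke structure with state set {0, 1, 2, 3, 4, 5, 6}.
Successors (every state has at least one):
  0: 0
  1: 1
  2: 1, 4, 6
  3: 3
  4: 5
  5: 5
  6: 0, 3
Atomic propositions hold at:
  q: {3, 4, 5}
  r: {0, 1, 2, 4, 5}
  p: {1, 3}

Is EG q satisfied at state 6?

EG q: greatest fixpoint, start Z0 = {3, 4, 5}, keep only states in Sat with some successor in Z. Already a fixed point.
Sat(EG q) = {3, 4, 5}
6 ∉ Sat(EG q) = {3, 4, 5}, so the formula does not hold at 6.

No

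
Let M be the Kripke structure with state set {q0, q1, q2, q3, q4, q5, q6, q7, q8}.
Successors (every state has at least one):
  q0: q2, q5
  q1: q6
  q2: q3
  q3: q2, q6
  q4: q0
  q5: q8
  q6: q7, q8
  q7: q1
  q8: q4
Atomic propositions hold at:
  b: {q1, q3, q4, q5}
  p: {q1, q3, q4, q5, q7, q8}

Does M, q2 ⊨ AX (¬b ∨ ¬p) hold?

Sat(¬b) = {q0, q2, q6, q7, q8}
Sat(¬p) = {q0, q2, q6}
Sat(¬b ∨ ¬p) = {q0, q2, q6, q7, q8}
Sat(AX (¬b ∨ ¬p)) = {s : every successor in {q0, q2, q6, q7, q8}} = {q1, q3, q4, q5, q6}
q2 ∉ Sat(AX (¬b ∨ ¬p)) = {q1, q3, q4, q5, q6}, so the formula does not hold at q2.

No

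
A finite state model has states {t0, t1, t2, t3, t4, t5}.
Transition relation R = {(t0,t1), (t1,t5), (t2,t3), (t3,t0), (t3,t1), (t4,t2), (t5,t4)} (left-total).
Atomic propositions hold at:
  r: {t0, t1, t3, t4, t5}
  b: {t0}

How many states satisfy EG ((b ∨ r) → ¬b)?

Sat(b ∨ r) = {t0, t1, t3, t4, t5}
Sat(¬b) = {t1, t2, t3, t4, t5}
Sat((b ∨ r) → ¬b) = {t1, t2, t3, t4, t5}
EG ((b ∨ r) → ¬b): greatest fixpoint, start Z0 = {t1, t2, t3, t4, t5}, keep only states in Sat with some successor in Z. Already a fixed point.
Sat(EG ((b ∨ r) → ¬b)) = {t1, t2, t3, t4, t5}
|Sat(EG ((b ∨ r) → ¬b))| = |{t1, t2, t3, t4, t5}| = 5.

5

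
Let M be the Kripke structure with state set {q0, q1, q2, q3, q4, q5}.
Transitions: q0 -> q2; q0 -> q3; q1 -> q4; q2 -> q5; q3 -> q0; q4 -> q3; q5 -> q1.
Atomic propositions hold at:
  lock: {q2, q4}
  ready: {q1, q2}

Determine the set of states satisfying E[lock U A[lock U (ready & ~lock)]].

{q1}

Sat(~lock) = {q0, q1, q3, q5}
Sat(ready & ~lock) = {q1}
A[lock U (ready & ~lock)]: least fixpoint, start Z0 = Sat((ready & ~lock)) = {q1}, add states in Sat(lock) with every successor in Z. Already a fixed point.
Sat(A[lock U (ready & ~lock)]) = {q1}
E[lock U A[lock U (ready & ~lock)]]: least fixpoint, start Z0 = Sat(A[lock U (ready & ~lock)]) = {q1}, add states in Sat(lock) with some successor in Z. Already a fixed point.
Sat(E[lock U A[lock U (ready & ~lock)]]) = {q1}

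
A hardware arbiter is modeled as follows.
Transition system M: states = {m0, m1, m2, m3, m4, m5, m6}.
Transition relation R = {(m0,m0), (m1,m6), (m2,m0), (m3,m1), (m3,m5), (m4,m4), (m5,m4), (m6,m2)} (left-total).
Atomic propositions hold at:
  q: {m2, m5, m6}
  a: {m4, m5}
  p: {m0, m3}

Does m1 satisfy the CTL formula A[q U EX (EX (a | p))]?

No

Sat(a | p) = {m0, m3, m4, m5}
Sat(EX (a | p)) = {s : some successor in {m0, m3, m4, m5}} = {m0, m2, m3, m4, m5}
Sat(EX (EX (a | p))) = {s : some successor in {m0, m2, m3, m4, m5}} = {m0, m2, m3, m4, m5, m6}
A[q U EX (EX (a | p))]: least fixpoint, start Z0 = Sat(EX (EX (a | p))) = {m0, m2, m3, m4, m5, m6}, add states in Sat(q) with every successor in Z. Already a fixed point.
Sat(A[q U EX (EX (a | p))]) = {m0, m2, m3, m4, m5, m6}
m1 ∉ Sat(A[q U EX (EX (a | p))]) = {m0, m2, m3, m4, m5, m6}, so the formula does not hold at m1.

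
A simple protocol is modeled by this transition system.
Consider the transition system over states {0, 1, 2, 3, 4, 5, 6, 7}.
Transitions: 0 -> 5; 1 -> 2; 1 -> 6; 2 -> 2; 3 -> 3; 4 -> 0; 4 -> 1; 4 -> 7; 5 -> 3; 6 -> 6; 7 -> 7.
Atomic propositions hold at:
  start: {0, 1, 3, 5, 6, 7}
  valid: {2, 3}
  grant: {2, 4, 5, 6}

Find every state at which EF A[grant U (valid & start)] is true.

Sat(valid & start) = {3}
A[grant U (valid & start)]: least fixpoint, start Z0 = Sat((valid & start)) = {3}, add states in Sat(grant) with every successor in Z. Z1 = {3, 5}; fixed.
Sat(A[grant U (valid & start)]) = {3, 5}
EF A[grant U (valid & start)]: least fixpoint, start Z0 = {3, 5}, add states with some successor in Z. Z1 = {0, 3, 5}; Z2 = {0, 3, 4, 5}; fixed.
Sat(EF A[grant U (valid & start)]) = {0, 3, 4, 5}

{0, 3, 4, 5}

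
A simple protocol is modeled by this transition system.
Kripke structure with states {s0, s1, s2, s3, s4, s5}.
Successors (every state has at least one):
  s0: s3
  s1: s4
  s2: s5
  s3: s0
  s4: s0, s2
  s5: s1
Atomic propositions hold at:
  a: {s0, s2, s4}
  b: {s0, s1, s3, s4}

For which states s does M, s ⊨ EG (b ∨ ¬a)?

{s0, s1, s3, s4, s5}

Sat(¬a) = {s1, s3, s5}
Sat(b ∨ ¬a) = {s0, s1, s3, s4, s5}
EG (b ∨ ¬a): greatest fixpoint, start Z0 = {s0, s1, s3, s4, s5}, keep only states in Sat with some successor in Z. Already a fixed point.
Sat(EG (b ∨ ¬a)) = {s0, s1, s3, s4, s5}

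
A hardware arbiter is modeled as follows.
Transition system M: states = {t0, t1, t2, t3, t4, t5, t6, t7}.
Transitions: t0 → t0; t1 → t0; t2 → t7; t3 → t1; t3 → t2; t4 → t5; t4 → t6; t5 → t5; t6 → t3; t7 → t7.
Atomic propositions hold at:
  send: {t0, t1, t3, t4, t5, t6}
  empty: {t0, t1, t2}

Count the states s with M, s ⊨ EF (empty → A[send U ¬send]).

Sat(¬send) = {t2, t7}
A[send U ¬send]: least fixpoint, start Z0 = Sat(¬send) = {t2, t7}, add states in Sat(send) with every successor in Z. Already a fixed point.
Sat(A[send U ¬send]) = {t2, t7}
Sat(empty → A[send U ¬send]) = {t2, t3, t4, t5, t6, t7}
EF (empty → A[send U ¬send]): least fixpoint, start Z0 = {t2, t3, t4, t5, t6, t7}, add states with some successor in Z. Already a fixed point.
Sat(EF (empty → A[send U ¬send])) = {t2, t3, t4, t5, t6, t7}
|Sat(EF (empty → A[send U ¬send]))| = |{t2, t3, t4, t5, t6, t7}| = 6.

6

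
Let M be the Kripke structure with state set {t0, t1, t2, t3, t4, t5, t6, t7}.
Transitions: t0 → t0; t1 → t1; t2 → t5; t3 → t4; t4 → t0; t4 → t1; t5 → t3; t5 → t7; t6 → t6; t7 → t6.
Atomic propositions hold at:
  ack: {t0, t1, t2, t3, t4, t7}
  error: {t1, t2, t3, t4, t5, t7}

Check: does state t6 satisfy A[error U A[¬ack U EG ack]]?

No

Sat(¬ack) = {t5, t6}
EG ack: greatest fixpoint, start Z0 = {t0, t1, t2, t3, t4, t7}, keep only states in Sat with some successor in Z. Z1 = {t0, t1, t3, t4}; fixed.
Sat(EG ack) = {t0, t1, t3, t4}
A[¬ack U EG ack]: least fixpoint, start Z0 = Sat(EG ack) = {t0, t1, t3, t4}, add states in Sat(¬ack) with every successor in Z. Already a fixed point.
Sat(A[¬ack U EG ack]) = {t0, t1, t3, t4}
A[error U A[¬ack U EG ack]]: least fixpoint, start Z0 = Sat(A[¬ack U EG ack]) = {t0, t1, t3, t4}, add states in Sat(error) with every successor in Z. Already a fixed point.
Sat(A[error U A[¬ack U EG ack]]) = {t0, t1, t3, t4}
t6 ∉ Sat(A[error U A[¬ack U EG ack]]) = {t0, t1, t3, t4}, so the formula does not hold at t6.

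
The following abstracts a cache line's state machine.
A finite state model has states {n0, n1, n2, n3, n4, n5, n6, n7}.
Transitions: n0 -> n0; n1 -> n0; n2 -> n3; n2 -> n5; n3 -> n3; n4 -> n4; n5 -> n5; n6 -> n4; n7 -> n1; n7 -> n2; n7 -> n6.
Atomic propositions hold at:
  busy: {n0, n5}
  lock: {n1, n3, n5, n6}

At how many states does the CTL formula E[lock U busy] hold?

E[lock U busy]: least fixpoint, start Z0 = Sat(busy) = {n0, n5}, add states in Sat(lock) with some successor in Z. Z1 = {n0, n1, n5}; fixed.
Sat(E[lock U busy]) = {n0, n1, n5}
|Sat(E[lock U busy])| = |{n0, n1, n5}| = 3.

3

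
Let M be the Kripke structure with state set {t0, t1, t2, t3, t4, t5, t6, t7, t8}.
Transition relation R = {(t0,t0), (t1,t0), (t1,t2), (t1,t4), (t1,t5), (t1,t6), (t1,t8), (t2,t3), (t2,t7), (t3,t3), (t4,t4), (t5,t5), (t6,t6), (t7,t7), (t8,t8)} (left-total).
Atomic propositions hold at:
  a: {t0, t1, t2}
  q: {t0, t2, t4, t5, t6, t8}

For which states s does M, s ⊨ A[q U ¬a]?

Sat(¬a) = {t3, t4, t5, t6, t7, t8}
A[q U ¬a]: least fixpoint, start Z0 = Sat(¬a) = {t3, t4, t5, t6, t7, t8}, add states in Sat(q) with every successor in Z. Z1 = {t2, t3, t4, t5, t6, t7, t8}; fixed.
Sat(A[q U ¬a]) = {t2, t3, t4, t5, t6, t7, t8}

{t2, t3, t4, t5, t6, t7, t8}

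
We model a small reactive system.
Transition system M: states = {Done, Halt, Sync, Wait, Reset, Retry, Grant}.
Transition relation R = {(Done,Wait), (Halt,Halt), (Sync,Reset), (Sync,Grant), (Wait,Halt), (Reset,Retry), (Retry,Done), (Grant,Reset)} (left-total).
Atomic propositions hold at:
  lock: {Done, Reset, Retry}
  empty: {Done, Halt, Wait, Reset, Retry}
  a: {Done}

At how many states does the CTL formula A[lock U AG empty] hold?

5

AG empty: greatest fixpoint, start Z0 = {Done, Halt, Wait, Reset, Retry}, keep only states in Sat with every successor in Z. Already a fixed point.
Sat(AG empty) = {Done, Halt, Wait, Reset, Retry}
A[lock U AG empty]: least fixpoint, start Z0 = Sat(AG empty) = {Done, Halt, Wait, Reset, Retry}, add states in Sat(lock) with every successor in Z. Already a fixed point.
Sat(A[lock U AG empty]) = {Done, Halt, Wait, Reset, Retry}
|Sat(A[lock U AG empty])| = |{Done, Halt, Wait, Reset, Retry}| = 5.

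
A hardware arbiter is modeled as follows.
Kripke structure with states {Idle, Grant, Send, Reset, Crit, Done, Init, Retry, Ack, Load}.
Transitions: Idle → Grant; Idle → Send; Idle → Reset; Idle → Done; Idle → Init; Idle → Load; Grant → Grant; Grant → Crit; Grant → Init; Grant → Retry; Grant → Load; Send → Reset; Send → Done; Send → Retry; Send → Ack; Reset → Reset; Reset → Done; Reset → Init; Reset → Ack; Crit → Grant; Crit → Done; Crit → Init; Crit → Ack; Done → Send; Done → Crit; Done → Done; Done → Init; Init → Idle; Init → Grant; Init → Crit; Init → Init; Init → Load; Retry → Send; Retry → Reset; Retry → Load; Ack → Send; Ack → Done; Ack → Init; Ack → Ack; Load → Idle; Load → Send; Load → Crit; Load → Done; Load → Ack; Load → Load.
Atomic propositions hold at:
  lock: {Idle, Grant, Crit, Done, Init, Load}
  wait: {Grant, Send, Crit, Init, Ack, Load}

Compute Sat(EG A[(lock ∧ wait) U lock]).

Sat(lock ∧ wait) = {Grant, Crit, Init, Load}
A[(lock ∧ wait) U lock]: least fixpoint, start Z0 = Sat(lock) = {Idle, Grant, Crit, Done, Init, Load}, add states in Sat(lock ∧ wait) with every successor in Z. Already a fixed point.
Sat(A[(lock ∧ wait) U lock]) = {Idle, Grant, Crit, Done, Init, Load}
EG A[(lock ∧ wait) U lock]: greatest fixpoint, start Z0 = {Idle, Grant, Crit, Done, Init, Load}, keep only states in Sat with some successor in Z. Already a fixed point.
Sat(EG A[(lock ∧ wait) U lock]) = {Idle, Grant, Crit, Done, Init, Load}

{Idle, Grant, Crit, Done, Init, Load}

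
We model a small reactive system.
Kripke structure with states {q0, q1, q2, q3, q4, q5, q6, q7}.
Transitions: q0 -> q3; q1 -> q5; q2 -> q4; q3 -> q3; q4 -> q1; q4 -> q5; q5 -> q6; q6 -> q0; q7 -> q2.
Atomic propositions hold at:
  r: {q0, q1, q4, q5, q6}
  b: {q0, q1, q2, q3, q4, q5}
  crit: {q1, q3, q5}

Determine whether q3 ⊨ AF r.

No

AF r: least fixpoint, start Z0 = {q0, q1, q4, q5, q6}, add states with every successor in Z. Z1 = {q0, q1, q2, q4, q5, q6}; Z2 = {q0, q1, q2, q4, q5, q6, q7}; fixed.
Sat(AF r) = {q0, q1, q2, q4, q5, q6, q7}
q3 ∉ Sat(AF r) = {q0, q1, q2, q4, q5, q6, q7}, so the formula does not hold at q3.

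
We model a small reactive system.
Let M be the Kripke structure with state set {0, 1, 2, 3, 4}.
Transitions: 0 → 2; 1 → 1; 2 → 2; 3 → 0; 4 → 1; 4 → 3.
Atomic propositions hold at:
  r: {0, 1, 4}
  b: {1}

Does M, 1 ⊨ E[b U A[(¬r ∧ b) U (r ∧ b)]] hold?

Yes

Sat(¬r) = {2, 3}
Sat(¬r ∧ b) = ∅
Sat(r ∧ b) = {1}
A[(¬r ∧ b) U (r ∧ b)]: least fixpoint, start Z0 = Sat((r ∧ b)) = {1}, add states in Sat(¬r ∧ b) with every successor in Z. Already a fixed point.
Sat(A[(¬r ∧ b) U (r ∧ b)]) = {1}
E[b U A[(¬r ∧ b) U (r ∧ b)]]: least fixpoint, start Z0 = Sat(A[(¬r ∧ b) U (r ∧ b)]) = {1}, add states in Sat(b) with some successor in Z. Already a fixed point.
Sat(E[b U A[(¬r ∧ b) U (r ∧ b)]]) = {1}
1 ∈ Sat(E[b U A[(¬r ∧ b) U (r ∧ b)]]) = {1}, so the formula holds at 1.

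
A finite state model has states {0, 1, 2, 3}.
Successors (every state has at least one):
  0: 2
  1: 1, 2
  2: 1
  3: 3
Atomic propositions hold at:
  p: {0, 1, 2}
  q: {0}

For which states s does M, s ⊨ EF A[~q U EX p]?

Sat(~q) = {1, 2, 3}
Sat(EX p) = {s : some successor in {0, 1, 2}} = {0, 1, 2}
A[~q U EX p]: least fixpoint, start Z0 = Sat(EX p) = {0, 1, 2}, add states in Sat(~q) with every successor in Z. Already a fixed point.
Sat(A[~q U EX p]) = {0, 1, 2}
EF A[~q U EX p]: least fixpoint, start Z0 = {0, 1, 2}, add states with some successor in Z. Already a fixed point.
Sat(EF A[~q U EX p]) = {0, 1, 2}

{0, 1, 2}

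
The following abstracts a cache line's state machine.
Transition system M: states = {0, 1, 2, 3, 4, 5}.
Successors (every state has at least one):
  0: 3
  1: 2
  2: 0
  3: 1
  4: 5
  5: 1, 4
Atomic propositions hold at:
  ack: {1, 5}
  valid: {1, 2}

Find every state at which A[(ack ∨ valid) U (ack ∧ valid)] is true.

{1}

Sat(ack ∨ valid) = {1, 2, 5}
Sat(ack ∧ valid) = {1}
A[(ack ∨ valid) U (ack ∧ valid)]: least fixpoint, start Z0 = Sat((ack ∧ valid)) = {1}, add states in Sat(ack ∨ valid) with every successor in Z. Already a fixed point.
Sat(A[(ack ∨ valid) U (ack ∧ valid)]) = {1}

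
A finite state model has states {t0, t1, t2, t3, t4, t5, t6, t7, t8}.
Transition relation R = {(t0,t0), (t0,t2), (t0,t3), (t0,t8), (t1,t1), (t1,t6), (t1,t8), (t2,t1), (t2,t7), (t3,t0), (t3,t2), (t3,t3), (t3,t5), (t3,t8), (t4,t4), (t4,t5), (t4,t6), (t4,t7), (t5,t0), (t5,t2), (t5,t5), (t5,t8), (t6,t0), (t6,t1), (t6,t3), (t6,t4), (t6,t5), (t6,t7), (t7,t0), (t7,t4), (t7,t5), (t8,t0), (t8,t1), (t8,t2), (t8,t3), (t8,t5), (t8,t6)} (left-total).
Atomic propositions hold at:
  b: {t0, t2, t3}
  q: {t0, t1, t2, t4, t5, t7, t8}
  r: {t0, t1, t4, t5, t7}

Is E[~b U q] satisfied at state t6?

Sat(~b) = {t1, t4, t5, t6, t7, t8}
E[~b U q]: least fixpoint, start Z0 = Sat(q) = {t0, t1, t2, t4, t5, t7, t8}, add states in Sat(~b) with some successor in Z. Z1 = {t0, t1, t2, t4, t5, t6, t7, t8}; fixed.
Sat(E[~b U q]) = {t0, t1, t2, t4, t5, t6, t7, t8}
t6 ∈ Sat(E[~b U q]) = {t0, t1, t2, t4, t5, t6, t7, t8}, so the formula holds at t6.

Yes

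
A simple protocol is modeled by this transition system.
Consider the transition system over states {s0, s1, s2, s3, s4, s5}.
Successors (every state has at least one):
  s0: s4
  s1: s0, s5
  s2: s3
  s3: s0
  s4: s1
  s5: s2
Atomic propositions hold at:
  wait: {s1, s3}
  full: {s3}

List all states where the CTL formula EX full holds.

Sat(EX full) = {s : some successor in {s3}} = {s2}

{s2}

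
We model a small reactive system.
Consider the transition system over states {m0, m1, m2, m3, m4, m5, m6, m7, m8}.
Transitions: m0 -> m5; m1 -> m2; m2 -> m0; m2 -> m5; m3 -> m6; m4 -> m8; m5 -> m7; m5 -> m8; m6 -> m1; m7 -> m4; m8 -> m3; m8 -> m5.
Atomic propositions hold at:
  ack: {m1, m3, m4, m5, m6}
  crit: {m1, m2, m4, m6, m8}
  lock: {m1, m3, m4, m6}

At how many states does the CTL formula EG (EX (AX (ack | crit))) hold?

5

Sat(ack | crit) = {m1, m2, m3, m4, m5, m6, m8}
Sat(AX (ack | crit)) = {s : every successor in {m1, m2, m3, m4, m5, m6, m8}} = {m0, m1, m3, m4, m6, m7, m8}
Sat(EX (AX (ack | crit))) = {s : some successor in {m0, m1, m3, m4, m6, m7, m8}} = {m2, m3, m4, m5, m6, m7, m8}
EG (EX (AX (ack | crit))): greatest fixpoint, start Z0 = {m2, m3, m4, m5, m6, m7, m8}, keep only states in Sat with some successor in Z. Z1 = {m2, m3, m4, m5, m7, m8}; Z2 = {m2, m4, m5, m7, m8}; fixed.
Sat(EG (EX (AX (ack | crit)))) = {m2, m4, m5, m7, m8}
|Sat(EG (EX (AX (ack | crit))))| = |{m2, m4, m5, m7, m8}| = 5.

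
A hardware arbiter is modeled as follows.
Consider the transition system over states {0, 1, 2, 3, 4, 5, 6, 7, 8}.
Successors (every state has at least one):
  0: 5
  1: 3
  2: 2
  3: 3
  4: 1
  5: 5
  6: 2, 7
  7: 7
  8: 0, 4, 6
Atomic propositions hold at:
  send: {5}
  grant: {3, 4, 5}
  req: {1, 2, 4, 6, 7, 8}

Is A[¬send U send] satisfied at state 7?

Sat(¬send) = {0, 1, 2, 3, 4, 6, 7, 8}
A[¬send U send]: least fixpoint, start Z0 = Sat(send) = {5}, add states in Sat(¬send) with every successor in Z. Z1 = {0, 5}; fixed.
Sat(A[¬send U send]) = {0, 5}
7 ∉ Sat(A[¬send U send]) = {0, 5}, so the formula does not hold at 7.

No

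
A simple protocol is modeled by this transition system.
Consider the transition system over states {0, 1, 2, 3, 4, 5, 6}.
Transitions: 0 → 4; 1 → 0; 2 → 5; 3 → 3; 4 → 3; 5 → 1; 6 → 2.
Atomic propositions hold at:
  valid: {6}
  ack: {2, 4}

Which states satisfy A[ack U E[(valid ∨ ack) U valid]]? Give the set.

Sat(valid ∨ ack) = {2, 4, 6}
E[(valid ∨ ack) U valid]: least fixpoint, start Z0 = Sat(valid) = {6}, add states in Sat(valid ∨ ack) with some successor in Z. Already a fixed point.
Sat(E[(valid ∨ ack) U valid]) = {6}
A[ack U E[(valid ∨ ack) U valid]]: least fixpoint, start Z0 = Sat(E[(valid ∨ ack) U valid]) = {6}, add states in Sat(ack) with every successor in Z. Already a fixed point.
Sat(A[ack U E[(valid ∨ ack) U valid]]) = {6}

{6}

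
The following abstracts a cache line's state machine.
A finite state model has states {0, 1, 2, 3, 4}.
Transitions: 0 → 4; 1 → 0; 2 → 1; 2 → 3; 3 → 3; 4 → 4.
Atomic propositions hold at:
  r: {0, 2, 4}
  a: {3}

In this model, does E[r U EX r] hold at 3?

Sat(EX r) = {s : some successor in {0, 2, 4}} = {0, 1, 4}
E[r U EX r]: least fixpoint, start Z0 = Sat(EX r) = {0, 1, 4}, add states in Sat(r) with some successor in Z. Z1 = {0, 1, 2, 4}; fixed.
Sat(E[r U EX r]) = {0, 1, 2, 4}
3 ∉ Sat(E[r U EX r]) = {0, 1, 2, 4}, so the formula does not hold at 3.

No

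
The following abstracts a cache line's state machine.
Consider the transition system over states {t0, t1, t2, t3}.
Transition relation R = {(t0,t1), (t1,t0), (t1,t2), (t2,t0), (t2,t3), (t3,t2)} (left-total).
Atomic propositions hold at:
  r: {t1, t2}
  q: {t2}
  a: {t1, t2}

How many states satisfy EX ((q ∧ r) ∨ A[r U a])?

Sat(q ∧ r) = {t2}
A[r U a]: least fixpoint, start Z0 = Sat(a) = {t1, t2}, add states in Sat(r) with every successor in Z. Already a fixed point.
Sat(A[r U a]) = {t1, t2}
Sat((q ∧ r) ∨ A[r U a]) = {t1, t2}
Sat(EX ((q ∧ r) ∨ A[r U a])) = {s : some successor in {t1, t2}} = {t0, t1, t3}
|Sat(EX ((q ∧ r) ∨ A[r U a]))| = |{t0, t1, t3}| = 3.

3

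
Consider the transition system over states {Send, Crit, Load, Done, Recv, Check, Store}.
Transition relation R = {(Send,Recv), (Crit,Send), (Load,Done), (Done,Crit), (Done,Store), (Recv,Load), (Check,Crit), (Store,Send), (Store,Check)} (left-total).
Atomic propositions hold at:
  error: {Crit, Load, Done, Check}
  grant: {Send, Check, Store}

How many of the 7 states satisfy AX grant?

Sat(AX grant) = {s : every successor in {Send, Check, Store}} = {Crit, Store}
|Sat(AX grant)| = |{Crit, Store}| = 2.

2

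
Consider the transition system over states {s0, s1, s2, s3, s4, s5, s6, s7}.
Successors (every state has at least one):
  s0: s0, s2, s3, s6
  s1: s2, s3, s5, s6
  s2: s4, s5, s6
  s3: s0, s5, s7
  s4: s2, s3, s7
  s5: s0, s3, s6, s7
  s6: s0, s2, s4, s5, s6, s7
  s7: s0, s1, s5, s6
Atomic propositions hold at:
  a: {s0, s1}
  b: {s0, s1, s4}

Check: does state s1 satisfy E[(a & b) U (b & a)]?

Sat(a & b) = {s0, s1}
Sat(b & a) = {s0, s1}
E[(a & b) U (b & a)]: least fixpoint, start Z0 = Sat((b & a)) = {s0, s1}, add states in Sat(a & b) with some successor in Z. Already a fixed point.
Sat(E[(a & b) U (b & a)]) = {s0, s1}
s1 ∈ Sat(E[(a & b) U (b & a)]) = {s0, s1}, so the formula holds at s1.

Yes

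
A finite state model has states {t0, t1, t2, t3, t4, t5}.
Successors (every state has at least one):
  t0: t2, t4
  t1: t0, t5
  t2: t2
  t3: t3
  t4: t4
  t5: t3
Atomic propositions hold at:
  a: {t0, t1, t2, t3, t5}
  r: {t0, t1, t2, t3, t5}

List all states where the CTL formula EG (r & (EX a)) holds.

{t0, t1, t2, t3, t5}

Sat(EX a) = {s : some successor in {t0, t1, t2, t3, t5}} = {t0, t1, t2, t3, t5}
Sat(r & (EX a)) = {t0, t1, t2, t3, t5}
EG (r & (EX a)): greatest fixpoint, start Z0 = {t0, t1, t2, t3, t5}, keep only states in Sat with some successor in Z. Already a fixed point.
Sat(EG (r & (EX a))) = {t0, t1, t2, t3, t5}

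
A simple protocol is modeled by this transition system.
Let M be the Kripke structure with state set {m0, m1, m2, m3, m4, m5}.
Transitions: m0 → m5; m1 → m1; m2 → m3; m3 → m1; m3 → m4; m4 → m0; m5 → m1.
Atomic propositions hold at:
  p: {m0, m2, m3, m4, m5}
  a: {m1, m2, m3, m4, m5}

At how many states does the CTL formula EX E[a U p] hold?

4

E[a U p]: least fixpoint, start Z0 = Sat(p) = {m0, m2, m3, m4, m5}, add states in Sat(a) with some successor in Z. Already a fixed point.
Sat(E[a U p]) = {m0, m2, m3, m4, m5}
Sat(EX E[a U p]) = {s : some successor in {m0, m2, m3, m4, m5}} = {m0, m2, m3, m4}
|Sat(EX E[a U p])| = |{m0, m2, m3, m4}| = 4.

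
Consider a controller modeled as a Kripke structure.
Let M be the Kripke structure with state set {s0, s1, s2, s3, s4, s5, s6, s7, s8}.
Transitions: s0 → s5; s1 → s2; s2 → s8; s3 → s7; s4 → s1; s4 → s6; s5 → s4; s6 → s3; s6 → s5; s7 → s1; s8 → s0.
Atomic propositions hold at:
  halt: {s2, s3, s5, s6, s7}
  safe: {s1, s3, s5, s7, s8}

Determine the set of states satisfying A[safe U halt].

{s1, s2, s3, s5, s6, s7}

A[safe U halt]: least fixpoint, start Z0 = Sat(halt) = {s2, s3, s5, s6, s7}, add states in Sat(safe) with every successor in Z. Z1 = {s1, s2, s3, s5, s6, s7}; fixed.
Sat(A[safe U halt]) = {s1, s2, s3, s5, s6, s7}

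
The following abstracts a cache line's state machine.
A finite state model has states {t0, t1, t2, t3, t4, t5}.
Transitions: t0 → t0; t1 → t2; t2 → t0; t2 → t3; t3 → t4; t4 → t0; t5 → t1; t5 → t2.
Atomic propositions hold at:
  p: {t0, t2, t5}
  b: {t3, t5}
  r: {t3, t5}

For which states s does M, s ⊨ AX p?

{t0, t1, t4}

Sat(AX p) = {s : every successor in {t0, t2, t5}} = {t0, t1, t4}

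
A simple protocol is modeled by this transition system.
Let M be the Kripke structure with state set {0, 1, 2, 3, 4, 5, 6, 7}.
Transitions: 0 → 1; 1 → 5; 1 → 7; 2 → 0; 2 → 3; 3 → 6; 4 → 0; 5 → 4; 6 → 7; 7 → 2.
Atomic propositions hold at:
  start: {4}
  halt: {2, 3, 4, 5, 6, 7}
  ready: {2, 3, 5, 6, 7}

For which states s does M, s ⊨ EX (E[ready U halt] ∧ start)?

{5}

E[ready U halt]: least fixpoint, start Z0 = Sat(halt) = {2, 3, 4, 5, 6, 7}, add states in Sat(ready) with some successor in Z. Already a fixed point.
Sat(E[ready U halt]) = {2, 3, 4, 5, 6, 7}
Sat(E[ready U halt] ∧ start) = {4}
Sat(EX (E[ready U halt] ∧ start)) = {s : some successor in {4}} = {5}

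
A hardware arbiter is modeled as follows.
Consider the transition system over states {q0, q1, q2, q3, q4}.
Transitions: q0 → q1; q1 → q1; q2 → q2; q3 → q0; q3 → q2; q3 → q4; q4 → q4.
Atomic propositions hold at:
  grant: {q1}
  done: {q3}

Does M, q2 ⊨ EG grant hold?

EG grant: greatest fixpoint, start Z0 = {q1}, keep only states in Sat with some successor in Z. Already a fixed point.
Sat(EG grant) = {q1}
q2 ∉ Sat(EG grant) = {q1}, so the formula does not hold at q2.

No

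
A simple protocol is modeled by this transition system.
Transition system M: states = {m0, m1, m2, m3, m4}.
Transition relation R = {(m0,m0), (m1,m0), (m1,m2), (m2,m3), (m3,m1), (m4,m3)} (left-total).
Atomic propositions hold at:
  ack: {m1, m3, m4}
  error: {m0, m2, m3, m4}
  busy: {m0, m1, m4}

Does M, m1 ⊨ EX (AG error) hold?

AG error: greatest fixpoint, start Z0 = {m0, m2, m3, m4}, keep only states in Sat with every successor in Z. Z1 = {m0, m2, m4}; Z2 = {m0}; fixed.
Sat(AG error) = {m0}
Sat(EX (AG error)) = {s : some successor in {m0}} = {m0, m1}
m1 ∈ Sat(EX (AG error)) = {m0, m1}, so the formula holds at m1.

Yes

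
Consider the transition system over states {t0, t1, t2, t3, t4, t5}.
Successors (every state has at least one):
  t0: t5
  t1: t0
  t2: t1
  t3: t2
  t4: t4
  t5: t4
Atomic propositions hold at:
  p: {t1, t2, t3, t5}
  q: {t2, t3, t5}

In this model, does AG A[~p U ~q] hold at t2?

Sat(~p) = {t0, t4}
Sat(~q) = {t0, t1, t4}
A[~p U ~q]: least fixpoint, start Z0 = Sat(~q) = {t0, t1, t4}, add states in Sat(~p) with every successor in Z. Already a fixed point.
Sat(A[~p U ~q]) = {t0, t1, t4}
AG A[~p U ~q]: greatest fixpoint, start Z0 = {t0, t1, t4}, keep only states in Sat with every successor in Z. Z1 = {t1, t4}; Z2 = {t4}; fixed.
Sat(AG A[~p U ~q]) = {t4}
t2 ∉ Sat(AG A[~p U ~q]) = {t4}, so the formula does not hold at t2.

No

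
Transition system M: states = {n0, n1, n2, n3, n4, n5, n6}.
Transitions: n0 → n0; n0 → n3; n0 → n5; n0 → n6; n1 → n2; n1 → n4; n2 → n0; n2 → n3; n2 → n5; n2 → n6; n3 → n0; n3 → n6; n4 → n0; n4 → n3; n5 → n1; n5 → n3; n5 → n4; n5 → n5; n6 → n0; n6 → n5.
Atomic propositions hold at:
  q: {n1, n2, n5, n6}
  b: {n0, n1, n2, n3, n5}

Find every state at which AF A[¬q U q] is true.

{n1, n2, n5, n6}

Sat(¬q) = {n0, n3, n4}
A[¬q U q]: least fixpoint, start Z0 = Sat(q) = {n1, n2, n5, n6}, add states in Sat(¬q) with every successor in Z. Already a fixed point.
Sat(A[¬q U q]) = {n1, n2, n5, n6}
AF A[¬q U q]: least fixpoint, start Z0 = {n1, n2, n5, n6}, add states with every successor in Z. Already a fixed point.
Sat(AF A[¬q U q]) = {n1, n2, n5, n6}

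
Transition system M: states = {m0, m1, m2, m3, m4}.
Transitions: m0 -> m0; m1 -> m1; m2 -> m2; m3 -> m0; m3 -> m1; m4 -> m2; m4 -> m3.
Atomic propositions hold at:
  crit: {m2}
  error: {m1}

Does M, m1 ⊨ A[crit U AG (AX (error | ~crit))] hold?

Sat(~crit) = {m0, m1, m3, m4}
Sat(error | ~crit) = {m0, m1, m3, m4}
Sat(AX (error | ~crit)) = {s : every successor in {m0, m1, m3, m4}} = {m0, m1, m3}
AG (AX (error | ~crit)): greatest fixpoint, start Z0 = {m0, m1, m3}, keep only states in Sat with every successor in Z. Already a fixed point.
Sat(AG (AX (error | ~crit))) = {m0, m1, m3}
A[crit U AG (AX (error | ~crit))]: least fixpoint, start Z0 = Sat(AG (AX (error | ~crit))) = {m0, m1, m3}, add states in Sat(crit) with every successor in Z. Already a fixed point.
Sat(A[crit U AG (AX (error | ~crit))]) = {m0, m1, m3}
m1 ∈ Sat(A[crit U AG (AX (error | ~crit))]) = {m0, m1, m3}, so the formula holds at m1.

Yes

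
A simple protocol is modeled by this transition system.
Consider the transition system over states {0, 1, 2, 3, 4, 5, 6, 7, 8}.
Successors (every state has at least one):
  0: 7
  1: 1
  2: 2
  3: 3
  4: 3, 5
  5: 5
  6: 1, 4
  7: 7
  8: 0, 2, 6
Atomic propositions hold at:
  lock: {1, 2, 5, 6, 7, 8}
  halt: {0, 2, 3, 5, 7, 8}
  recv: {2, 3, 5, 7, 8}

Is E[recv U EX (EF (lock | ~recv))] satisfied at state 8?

Yes

Sat(~recv) = {0, 1, 4, 6}
Sat(lock | ~recv) = {0, 1, 2, 4, 5, 6, 7, 8}
EF (lock | ~recv): least fixpoint, start Z0 = {0, 1, 2, 4, 5, 6, 7, 8}, add states with some successor in Z. Already a fixed point.
Sat(EF (lock | ~recv)) = {0, 1, 2, 4, 5, 6, 7, 8}
Sat(EX (EF (lock | ~recv))) = {s : some successor in {0, 1, 2, 4, 5, 6, 7, 8}} = {0, 1, 2, 4, 5, 6, 7, 8}
E[recv U EX (EF (lock | ~recv))]: least fixpoint, start Z0 = Sat(EX (EF (lock | ~recv))) = {0, 1, 2, 4, 5, 6, 7, 8}, add states in Sat(recv) with some successor in Z. Already a fixed point.
Sat(E[recv U EX (EF (lock | ~recv))]) = {0, 1, 2, 4, 5, 6, 7, 8}
8 ∈ Sat(E[recv U EX (EF (lock | ~recv))]) = {0, 1, 2, 4, 5, 6, 7, 8}, so the formula holds at 8.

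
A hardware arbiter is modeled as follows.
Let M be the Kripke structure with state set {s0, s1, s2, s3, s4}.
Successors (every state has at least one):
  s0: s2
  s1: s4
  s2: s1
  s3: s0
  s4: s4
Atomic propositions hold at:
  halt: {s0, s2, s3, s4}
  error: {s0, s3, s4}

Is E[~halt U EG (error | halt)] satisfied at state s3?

Sat(~halt) = {s1}
Sat(error | halt) = {s0, s2, s3, s4}
EG (error | halt): greatest fixpoint, start Z0 = {s0, s2, s3, s4}, keep only states in Sat with some successor in Z. Z1 = {s0, s3, s4}; Z2 = {s3, s4}; Z3 = {s4}; fixed.
Sat(EG (error | halt)) = {s4}
E[~halt U EG (error | halt)]: least fixpoint, start Z0 = Sat(EG (error | halt)) = {s4}, add states in Sat(~halt) with some successor in Z. Z1 = {s1, s4}; fixed.
Sat(E[~halt U EG (error | halt)]) = {s1, s4}
s3 ∉ Sat(E[~halt U EG (error | halt)]) = {s1, s4}, so the formula does not hold at s3.

No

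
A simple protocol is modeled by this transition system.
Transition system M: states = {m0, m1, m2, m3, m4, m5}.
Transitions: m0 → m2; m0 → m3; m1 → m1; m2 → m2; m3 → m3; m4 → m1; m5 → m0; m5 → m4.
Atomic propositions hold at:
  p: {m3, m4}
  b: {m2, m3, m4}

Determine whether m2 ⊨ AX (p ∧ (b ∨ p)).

No

Sat(b ∨ p) = {m2, m3, m4}
Sat(p ∧ (b ∨ p)) = {m3, m4}
Sat(AX (p ∧ (b ∨ p))) = {s : every successor in {m3, m4}} = {m3}
m2 ∉ Sat(AX (p ∧ (b ∨ p))) = {m3}, so the formula does not hold at m2.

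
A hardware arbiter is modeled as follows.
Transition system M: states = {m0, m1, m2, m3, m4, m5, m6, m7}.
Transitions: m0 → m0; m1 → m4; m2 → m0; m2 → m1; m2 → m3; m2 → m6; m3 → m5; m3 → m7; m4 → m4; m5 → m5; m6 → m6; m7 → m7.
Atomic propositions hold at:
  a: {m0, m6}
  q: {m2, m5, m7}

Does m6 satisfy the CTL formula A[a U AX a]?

Yes

Sat(AX a) = {s : every successor in {m0, m6}} = {m0, m6}
A[a U AX a]: least fixpoint, start Z0 = Sat(AX a) = {m0, m6}, add states in Sat(a) with every successor in Z. Already a fixed point.
Sat(A[a U AX a]) = {m0, m6}
m6 ∈ Sat(A[a U AX a]) = {m0, m6}, so the formula holds at m6.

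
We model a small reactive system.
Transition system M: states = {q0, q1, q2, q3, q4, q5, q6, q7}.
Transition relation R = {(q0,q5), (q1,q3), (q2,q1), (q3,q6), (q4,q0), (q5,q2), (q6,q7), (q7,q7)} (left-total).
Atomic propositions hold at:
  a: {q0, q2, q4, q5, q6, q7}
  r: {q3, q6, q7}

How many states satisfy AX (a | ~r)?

Sat(~r) = {q0, q1, q2, q4, q5}
Sat(a | ~r) = {q0, q1, q2, q4, q5, q6, q7}
Sat(AX (a | ~r)) = {s : every successor in {q0, q1, q2, q4, q5, q6, q7}} = {q0, q2, q3, q4, q5, q6, q7}
|Sat(AX (a | ~r))| = |{q0, q2, q3, q4, q5, q6, q7}| = 7.

7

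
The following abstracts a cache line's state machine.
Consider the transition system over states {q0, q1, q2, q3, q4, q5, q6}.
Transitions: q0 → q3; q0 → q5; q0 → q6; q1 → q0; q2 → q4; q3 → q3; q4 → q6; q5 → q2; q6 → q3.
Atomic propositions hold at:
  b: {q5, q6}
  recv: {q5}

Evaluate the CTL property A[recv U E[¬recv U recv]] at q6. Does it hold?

Sat(¬recv) = {q0, q1, q2, q3, q4, q6}
E[¬recv U recv]: least fixpoint, start Z0 = Sat(recv) = {q5}, add states in Sat(¬recv) with some successor in Z. Z1 = {q0, q5}; Z2 = {q0, q1, q5}; fixed.
Sat(E[¬recv U recv]) = {q0, q1, q5}
A[recv U E[¬recv U recv]]: least fixpoint, start Z0 = Sat(E[¬recv U recv]) = {q0, q1, q5}, add states in Sat(recv) with every successor in Z. Already a fixed point.
Sat(A[recv U E[¬recv U recv]]) = {q0, q1, q5}
q6 ∉ Sat(A[recv U E[¬recv U recv]]) = {q0, q1, q5}, so the formula does not hold at q6.

No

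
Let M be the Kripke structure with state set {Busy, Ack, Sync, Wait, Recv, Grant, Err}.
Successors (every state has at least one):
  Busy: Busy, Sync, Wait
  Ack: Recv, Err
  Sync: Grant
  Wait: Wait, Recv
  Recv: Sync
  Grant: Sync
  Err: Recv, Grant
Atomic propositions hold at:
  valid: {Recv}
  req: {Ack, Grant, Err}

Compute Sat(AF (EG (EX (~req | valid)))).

{Busy, Wait}

Sat(~req) = {Busy, Sync, Wait, Recv}
Sat(~req | valid) = {Busy, Sync, Wait, Recv}
Sat(EX (~req | valid)) = {s : some successor in {Busy, Sync, Wait, Recv}} = {Busy, Ack, Wait, Recv, Grant, Err}
EG (EX (~req | valid)): greatest fixpoint, start Z0 = {Busy, Ack, Wait, Recv, Grant, Err}, keep only states in Sat with some successor in Z. Z1 = {Busy, Ack, Wait, Err}; Z2 = {Busy, Ack, Wait}; Z3 = {Busy, Wait}; fixed.
Sat(EG (EX (~req | valid))) = {Busy, Wait}
AF (EG (EX (~req | valid))): least fixpoint, start Z0 = {Busy, Wait}, add states with every successor in Z. Already a fixed point.
Sat(AF (EG (EX (~req | valid)))) = {Busy, Wait}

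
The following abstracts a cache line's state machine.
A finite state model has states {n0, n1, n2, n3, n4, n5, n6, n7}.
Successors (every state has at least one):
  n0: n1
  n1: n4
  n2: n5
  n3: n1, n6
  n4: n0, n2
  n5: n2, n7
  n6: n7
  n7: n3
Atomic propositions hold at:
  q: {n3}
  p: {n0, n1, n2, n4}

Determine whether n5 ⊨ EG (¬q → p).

No

Sat(¬q) = {n0, n1, n2, n4, n5, n6, n7}
Sat(¬q → p) = {n0, n1, n2, n3, n4}
EG (¬q → p): greatest fixpoint, start Z0 = {n0, n1, n2, n3, n4}, keep only states in Sat with some successor in Z. Z1 = {n0, n1, n3, n4}; fixed.
Sat(EG (¬q → p)) = {n0, n1, n3, n4}
n5 ∉ Sat(EG (¬q → p)) = {n0, n1, n3, n4}, so the formula does not hold at n5.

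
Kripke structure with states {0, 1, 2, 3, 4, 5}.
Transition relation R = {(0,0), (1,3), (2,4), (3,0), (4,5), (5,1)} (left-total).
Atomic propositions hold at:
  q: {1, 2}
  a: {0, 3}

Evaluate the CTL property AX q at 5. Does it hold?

Yes

Sat(AX q) = {s : every successor in {1, 2}} = {5}
5 ∈ Sat(AX q) = {5}, so the formula holds at 5.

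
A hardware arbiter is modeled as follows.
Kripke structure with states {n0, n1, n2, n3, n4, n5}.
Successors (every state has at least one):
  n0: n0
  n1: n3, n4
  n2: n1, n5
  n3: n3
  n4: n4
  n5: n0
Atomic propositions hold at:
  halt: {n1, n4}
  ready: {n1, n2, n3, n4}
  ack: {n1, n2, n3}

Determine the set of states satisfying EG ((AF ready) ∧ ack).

AF ready: least fixpoint, start Z0 = {n1, n2, n3, n4}, add states with every successor in Z. Already a fixed point.
Sat(AF ready) = {n1, n2, n3, n4}
Sat((AF ready) ∧ ack) = {n1, n2, n3}
EG ((AF ready) ∧ ack): greatest fixpoint, start Z0 = {n1, n2, n3}, keep only states in Sat with some successor in Z. Already a fixed point.
Sat(EG ((AF ready) ∧ ack)) = {n1, n2, n3}

{n1, n2, n3}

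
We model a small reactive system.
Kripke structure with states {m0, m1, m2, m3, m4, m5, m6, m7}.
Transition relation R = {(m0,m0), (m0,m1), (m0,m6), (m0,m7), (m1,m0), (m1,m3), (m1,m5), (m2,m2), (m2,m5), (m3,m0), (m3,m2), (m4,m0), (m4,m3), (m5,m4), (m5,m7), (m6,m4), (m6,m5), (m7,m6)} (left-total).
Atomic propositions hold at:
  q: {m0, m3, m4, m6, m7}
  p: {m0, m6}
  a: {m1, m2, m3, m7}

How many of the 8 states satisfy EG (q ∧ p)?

Sat(q ∧ p) = {m0, m6}
EG (q ∧ p): greatest fixpoint, start Z0 = {m0, m6}, keep only states in Sat with some successor in Z. Z1 = {m0}; fixed.
Sat(EG (q ∧ p)) = {m0}
|Sat(EG (q ∧ p))| = |{m0}| = 1.

1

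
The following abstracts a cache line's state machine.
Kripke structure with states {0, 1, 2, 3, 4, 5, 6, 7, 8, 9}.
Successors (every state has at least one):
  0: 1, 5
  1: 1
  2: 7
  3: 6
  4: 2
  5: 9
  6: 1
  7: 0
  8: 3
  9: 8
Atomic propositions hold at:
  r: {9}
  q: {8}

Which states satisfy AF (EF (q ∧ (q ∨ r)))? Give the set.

{0, 2, 4, 5, 7, 8, 9}

Sat(q ∨ r) = {8, 9}
Sat(q ∧ (q ∨ r)) = {8}
EF (q ∧ (q ∨ r)): least fixpoint, start Z0 = {8}, add states with some successor in Z. Z1 = {8, 9}; Z2 = {5, 8, 9}; Z3 = {0, 5, 8, 9}; Z4 = {0, 5, 7, 8, 9}; Z5 = {0, 2, 5, 7, 8, 9}; Z6 = {0, 2, 4, 5, 7, 8, 9}; fixed.
Sat(EF (q ∧ (q ∨ r))) = {0, 2, 4, 5, 7, 8, 9}
AF (EF (q ∧ (q ∨ r))): least fixpoint, start Z0 = {0, 2, 4, 5, 7, 8, 9}, add states with every successor in Z. Already a fixed point.
Sat(AF (EF (q ∧ (q ∨ r)))) = {0, 2, 4, 5, 7, 8, 9}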